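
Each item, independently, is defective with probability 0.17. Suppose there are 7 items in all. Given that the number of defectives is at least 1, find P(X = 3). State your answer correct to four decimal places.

X ~ Binomial(7, 0.17). Want P(X=3 | X≥1) = P(X=3) / P(X≥1).
P(X=3) = C(7,3)·0.17^3·0.83^4 = 0.081607
P(X≥1) = 1 − 0.271361 = 0.728639
Ratio = 0.081607 / 0.728639 = 0.111999

0.1120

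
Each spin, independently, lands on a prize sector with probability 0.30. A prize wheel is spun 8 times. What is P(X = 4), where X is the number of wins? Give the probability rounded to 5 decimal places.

X ~ Binomial(n=8, p=0.30).
P(X=4) = C(8,4) · p^4 · (1−p)^4
= 70 · 0.0081 · 0.2401 = 0.1361367

0.13614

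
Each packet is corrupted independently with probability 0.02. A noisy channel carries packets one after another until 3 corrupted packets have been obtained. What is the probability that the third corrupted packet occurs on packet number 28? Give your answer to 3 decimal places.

0.002

Y = trial on which the third success occurs; negative binomial, r=3, p=0.02.
P(Y=28) = C(27,2) · p^3 · (1−p)^25
= 351 · 8e-06 · 0.60346 = 0.00169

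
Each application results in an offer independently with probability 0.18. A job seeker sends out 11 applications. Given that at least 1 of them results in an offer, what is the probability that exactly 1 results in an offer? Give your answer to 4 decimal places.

X ~ Binomial(11, 0.18). Want P(X=1 | X≥1) = P(X=1) / P(X≥1).
P(X=1) = C(11,1)·0.18^1·0.82^10 = 0.272147
P(X≥1) = 1 − 0.112707 = 0.887293
Ratio = 0.272147 / 0.887293 = 0.306716

0.3067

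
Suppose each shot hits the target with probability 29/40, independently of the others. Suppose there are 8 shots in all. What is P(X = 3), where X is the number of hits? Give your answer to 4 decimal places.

0.0336

X ~ Binomial(n=8, p=0.725).
P(X=3) = C(8,3) · p^3 · (1−p)^5
= 56 · 0.38108 · 0.0015728 = 0.033563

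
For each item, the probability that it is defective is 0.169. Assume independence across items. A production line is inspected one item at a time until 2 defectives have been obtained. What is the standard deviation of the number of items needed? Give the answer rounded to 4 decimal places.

Y = total items until the second success; negative binomial with r=2, p=0.169.
SD(Y) = √[r(1−p)/p²] = √(58.191240) = 7.628318

7.6283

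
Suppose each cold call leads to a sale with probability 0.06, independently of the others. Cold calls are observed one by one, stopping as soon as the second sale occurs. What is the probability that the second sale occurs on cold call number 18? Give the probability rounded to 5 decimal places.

0.02274

Y = trial on which the second success occurs; negative binomial, r=2, p=0.06.
P(Y=18) = C(17,1) · p^2 · (1−p)^16
= 17 · 0.0036 · 0.37157 = 0.0227403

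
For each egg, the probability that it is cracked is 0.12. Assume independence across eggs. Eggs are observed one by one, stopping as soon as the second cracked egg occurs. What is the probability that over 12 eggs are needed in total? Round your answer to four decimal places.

0.5686

Needing more than 12 eggs ⇔ fewer than 2 successes in the first 12. With X ~ Binomial(12, 0.12), P(Y > 12) = P(X ≤ 1).
  k=0: C(12,0)·0.12^0·0.88^12 = 0.215671
  k=1: C(12,1)·0.12^1·0.88^11 = 0.352916
P(X ≤ 1) = 0.568588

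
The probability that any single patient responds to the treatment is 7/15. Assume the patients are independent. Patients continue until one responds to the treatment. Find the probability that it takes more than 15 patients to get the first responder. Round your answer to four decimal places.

Y = number of patients to the first success; geometric, p = 0.466667.
P(Y > 15) = P(first 15 all fail) = (1−p)^15 = 0.000080

0.0001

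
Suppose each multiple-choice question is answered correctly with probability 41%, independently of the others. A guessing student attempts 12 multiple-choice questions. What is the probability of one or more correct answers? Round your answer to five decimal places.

P(at least one) = 1 − P(none) = 1 − (1 − 0.41)^12
= 1 − 0.0017792 = 0.9982208

0.99822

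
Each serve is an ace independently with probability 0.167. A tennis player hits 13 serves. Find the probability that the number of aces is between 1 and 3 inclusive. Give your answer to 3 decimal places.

X ~ Binomial(13, 0.167); P(1 ≤ X ≤ 3) = Σ C(13,k) p^k (1−p)^(13−k) over k:
  k=1: C(13,1)·0.167^1·0.833^12 = 0.24233
  k=2: C(13,2)·0.167^2·0.833^11 = 0.29149
  k=3: C(13,3)·0.167^3·0.833^10 = 0.21427
Total = 0.74809

0.748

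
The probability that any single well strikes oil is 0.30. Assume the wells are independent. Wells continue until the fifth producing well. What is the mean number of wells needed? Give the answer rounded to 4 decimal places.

16.6667

Y = total wells until the fifth success; negative binomial with r=5, p=0.30.
E[Y] = r / p = 5 / 0.30 = 16.666667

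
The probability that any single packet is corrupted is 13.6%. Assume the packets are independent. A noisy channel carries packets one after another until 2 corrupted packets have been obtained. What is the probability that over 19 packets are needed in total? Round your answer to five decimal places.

0.24821

Needing more than 19 packets ⇔ fewer than 2 successes in the first 19. With X ~ Binomial(19, 0.136), P(Y > 19) = P(X ≤ 1).
  k=0: C(19,0)·0.136^0·0.864^19 = 0.0621958
  k=1: C(19,1)·0.136^1·0.864^18 = 0.1860115
P(X ≤ 1) = 0.2482073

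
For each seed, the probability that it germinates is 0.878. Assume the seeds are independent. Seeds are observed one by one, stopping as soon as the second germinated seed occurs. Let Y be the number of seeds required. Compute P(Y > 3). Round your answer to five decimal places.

0.04102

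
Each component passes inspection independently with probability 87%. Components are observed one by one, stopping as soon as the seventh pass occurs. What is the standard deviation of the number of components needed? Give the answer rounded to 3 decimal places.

1.096

Y = total components until the seventh success; negative binomial with r=7, p=0.87.
SD(Y) = √[r(1−p)/p²] = √(1.20227) = 1.09648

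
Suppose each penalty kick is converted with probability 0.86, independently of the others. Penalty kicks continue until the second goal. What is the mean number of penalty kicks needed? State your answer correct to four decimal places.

Y = total penalty kicks until the second success; negative binomial with r=2, p=0.86.
E[Y] = r / p = 2 / 0.86 = 2.325581

2.3256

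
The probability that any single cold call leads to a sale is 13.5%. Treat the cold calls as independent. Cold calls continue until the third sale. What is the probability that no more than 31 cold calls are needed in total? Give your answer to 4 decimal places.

0.8085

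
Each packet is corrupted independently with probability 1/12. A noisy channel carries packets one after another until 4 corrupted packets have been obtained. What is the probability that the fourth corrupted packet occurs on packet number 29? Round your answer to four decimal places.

0.0179

Y = trial on which the fourth success occurs; negative binomial, r=4, p=0.083333.
P(Y=29) = C(28,3) · p^4 · (1−p)^25
= 3276 · 4.8225e-05 · 0.11358 = 0.017943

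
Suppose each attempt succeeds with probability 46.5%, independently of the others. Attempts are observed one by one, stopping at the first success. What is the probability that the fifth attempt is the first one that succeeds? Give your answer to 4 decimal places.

Geometric (trials to first success), p = 0.465.
P(Y = 5) = (1−p)^4 · p = 0.081925 · 0.465 = 0.038095

0.0381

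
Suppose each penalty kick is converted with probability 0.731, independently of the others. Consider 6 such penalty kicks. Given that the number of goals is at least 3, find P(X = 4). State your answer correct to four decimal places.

0.3257

X ~ Binomial(6, 0.731). Want P(X=4 | X≥3) = P(X=4) / P(X≥3).
P(X=4) = C(6,4)·0.731^4·0.269^2 = 0.309931
P(X≥3) = 1 − 0.000379 − 0.006178 − 0.041970 = 0.951474
Ratio = 0.309931 / 0.951474 = 0.325738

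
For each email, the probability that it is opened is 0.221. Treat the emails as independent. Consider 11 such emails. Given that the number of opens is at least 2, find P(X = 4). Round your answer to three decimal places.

0.186

X ~ Binomial(11, 0.221). Want P(X=4 | X≥2) = P(X=4) / P(X≥2).
P(X=4) = C(11,4)·0.221^4·0.779^7 = 0.13704
P(X≥2) = 1 − 0.06411 − 0.20006 = 0.73583
Ratio = 0.13704 / 0.73583 = 0.18624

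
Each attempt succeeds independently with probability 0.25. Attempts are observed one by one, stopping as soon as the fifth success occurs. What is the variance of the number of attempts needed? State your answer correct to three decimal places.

60.000

Y = total attempts until the fifth success; negative binomial with r=5, p=0.25.
Var(Y) = r(1−p)/p² = 5·0.75 / 0.25² = 60.00000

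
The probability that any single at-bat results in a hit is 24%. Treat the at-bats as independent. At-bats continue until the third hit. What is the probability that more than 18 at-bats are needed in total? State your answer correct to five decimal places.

Needing more than 18 at-bats ⇔ fewer than 3 successes in the first 18. With X ~ Binomial(18, 0.24), P(Y > 18) = P(X ≤ 2).
  k=0: C(18,0)·0.24^0·0.76^18 = 0.0071556
  k=1: C(18,1)·0.24^1·0.76^17 = 0.0406738
  k=2: C(18,2)·0.24^2·0.76^16 = 0.1091771
P(X ≤ 2) = 0.1570064

0.15701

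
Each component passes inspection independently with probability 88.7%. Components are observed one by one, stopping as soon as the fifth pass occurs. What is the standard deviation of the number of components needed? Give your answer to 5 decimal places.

Y = total components until the fifth success; negative binomial with r=5, p=0.887.
SD(Y) = √[r(1−p)/p²] = √(0.7181269) = 0.8474237

0.84742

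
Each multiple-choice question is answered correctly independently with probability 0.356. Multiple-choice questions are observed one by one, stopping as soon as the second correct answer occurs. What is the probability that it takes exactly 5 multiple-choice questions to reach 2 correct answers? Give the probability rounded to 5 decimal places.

0.13540

Y = trial on which the second success occurs; negative binomial, r=2, p=0.356.
P(Y=5) = C(4,1) · p^2 · (1−p)^3
= 4 · 0.12674 · 0.26709 = 0.1353997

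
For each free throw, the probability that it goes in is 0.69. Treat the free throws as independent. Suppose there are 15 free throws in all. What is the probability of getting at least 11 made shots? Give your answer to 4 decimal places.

0.4813

X ~ Binomial(15, 0.69); P(X ≥ 11) = Σ C(15,k) p^k (1−p)^(15−k) over k:
  k=11: C(15,11)·0.69^11·0.31^4 = 0.212774
  k=12: C(15,12)·0.69^12·0.31^3 = 0.157865
  k=13: C(15,13)·0.69^13·0.31^2 = 0.081087
  k=14: C(15,14)·0.69^14·0.31^1 = 0.025783
  k=15: C(15,15)·0.69^15·0.31^0 = 0.003826
Total = 0.481336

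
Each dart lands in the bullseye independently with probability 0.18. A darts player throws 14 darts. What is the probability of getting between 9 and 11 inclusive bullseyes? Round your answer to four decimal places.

X ~ Binomial(14, 0.18); P(9 ≤ X ≤ 11) = Σ C(14,k) p^k (1−p)^(14−k) over k:
  k=9: C(14,9)·0.18^9·0.82^5 = 0.000147
  k=10: C(14,10)·0.18^10·0.82^4 = 0.000016
  k=11: C(14,11)·0.18^11·0.82^3 = 0.000001
Total = 0.000165

0.0002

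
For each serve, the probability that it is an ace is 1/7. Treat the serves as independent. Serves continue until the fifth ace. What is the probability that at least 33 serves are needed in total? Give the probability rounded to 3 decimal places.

Needing more than 32 serves ⇔ fewer than 5 successes in the first 32. With X ~ Binomial(32, 0.142857), P(Y > 32) = P(X ≤ 4).
  k=0: C(32,0)·0.142857^0·0.857143^32 = 0.00721
  k=1: C(32,1)·0.142857^1·0.857143^31 = 0.03843
  k=2: C(32,2)·0.142857^2·0.857143^30 = 0.09928
  k=3: C(32,3)·0.142857^3·0.857143^29 = 0.16547
  k=4: C(32,4)·0.142857^4·0.857143^28 = 0.19995
P(X ≤ 4) = 0.51035

0.510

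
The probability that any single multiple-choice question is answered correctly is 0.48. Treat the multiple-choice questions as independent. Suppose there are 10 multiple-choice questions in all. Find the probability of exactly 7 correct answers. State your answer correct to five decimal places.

0.09906

X ~ Binomial(n=10, p=0.48).
P(X=7) = C(10,7) · p^7 · (1−p)^3
= 120 · 0.0058707 · 0.14061 = 0.0990558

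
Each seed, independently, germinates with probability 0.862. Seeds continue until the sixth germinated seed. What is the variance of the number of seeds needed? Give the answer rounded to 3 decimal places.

Y = total seeds until the sixth success; negative binomial with r=6, p=0.862.
Var(Y) = r(1−p)/p² = 6·0.138 / 0.862² = 1.11434

1.114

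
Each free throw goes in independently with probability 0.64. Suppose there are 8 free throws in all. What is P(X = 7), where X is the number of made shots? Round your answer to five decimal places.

X ~ Binomial(n=8, p=0.64).
P(X=7) = C(8,7) · p^7 · (1−p)^1
= 8 · 0.04398 · 0.36 = 0.1266637

0.12666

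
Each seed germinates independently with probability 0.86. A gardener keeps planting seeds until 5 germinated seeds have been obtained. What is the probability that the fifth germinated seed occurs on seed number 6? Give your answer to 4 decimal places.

0.3293

Y = trial on which the fifth success occurs; negative binomial, r=5, p=0.86.
P(Y=6) = C(5,4) · p^5 · (1−p)^1
= 5 · 0.47043 · 0.14 = 0.329299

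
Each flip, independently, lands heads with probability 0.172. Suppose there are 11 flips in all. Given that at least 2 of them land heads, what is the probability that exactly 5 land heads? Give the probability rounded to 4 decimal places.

X ~ Binomial(11, 0.172). Want P(X=5 | X≥2) = P(X=5) / P(X≥2).
P(X=5) = C(11,5)·0.172^5·0.828^6 = 0.022411
P(X≥2) = 1 − 0.125410 − 0.286566 = 0.588024
Ratio = 0.022411 / 0.588024 = 0.038113

0.0381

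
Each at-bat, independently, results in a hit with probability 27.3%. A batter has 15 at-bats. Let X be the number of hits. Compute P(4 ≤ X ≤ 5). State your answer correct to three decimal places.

0.415

X ~ Binomial(15, 0.273); P(4 ≤ X ≤ 5) = Σ C(15,k) p^k (1−p)^(15−k) over k:
  k=4: C(15,4)·0.273^4·0.727^11 = 0.22733
  k=5: C(15,5)·0.273^5·0.727^10 = 0.18781
Total = 0.41514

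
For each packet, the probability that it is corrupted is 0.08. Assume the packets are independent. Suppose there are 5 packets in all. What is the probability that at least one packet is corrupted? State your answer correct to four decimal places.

0.3409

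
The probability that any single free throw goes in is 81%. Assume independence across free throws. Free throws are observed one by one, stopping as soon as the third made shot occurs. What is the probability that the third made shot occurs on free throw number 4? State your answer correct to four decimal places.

Y = trial on which the third success occurs; negative binomial, r=3, p=0.81.
P(Y=4) = C(3,2) · p^3 · (1−p)^1
= 3 · 0.53144 · 0.19 = 0.302921

0.3029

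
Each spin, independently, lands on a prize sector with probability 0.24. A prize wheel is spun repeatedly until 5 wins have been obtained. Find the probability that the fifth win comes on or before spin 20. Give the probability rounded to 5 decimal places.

0.54394

Finishing within 20 spins ⇔ at least 5 successes in the first 20. With X ~ Binomial(20, 0.24), P(Y ≤ 20) = 1 − P(X ≤ 4).
  k=0: C(20,0)·0.24^0·0.76^20 = 0.0041331
  k=1: C(20,1)·0.24^1·0.76^19 = 0.0261035
  k=2: C(20,2)·0.24^2·0.76^18 = 0.0783106
  k=3: C(20,3)·0.24^3·0.76^17 = 0.1483780
  k=4: C(20,4)·0.24^4·0.76^16 = 0.1991390
1 − 0.4560642 = 0.5439358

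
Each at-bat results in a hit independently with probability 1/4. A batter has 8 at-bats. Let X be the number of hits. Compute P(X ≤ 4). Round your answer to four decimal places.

X ~ Binomial(8, 0.25); P(X ≤ 4) = Σ C(8,k) p^k (1−p)^(8−k) over k:
  k=0: C(8,0)·0.25^0·0.75^8 = 0.100113
  k=1: C(8,1)·0.25^1·0.75^7 = 0.266968
  k=2: C(8,2)·0.25^2·0.75^6 = 0.311462
  k=3: C(8,3)·0.25^3·0.75^5 = 0.207642
  k=4: C(8,4)·0.25^4·0.75^4 = 0.086517
Total = 0.972702

0.9727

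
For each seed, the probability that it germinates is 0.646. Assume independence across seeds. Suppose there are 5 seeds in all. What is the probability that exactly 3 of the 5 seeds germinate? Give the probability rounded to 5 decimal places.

0.33783

X ~ Binomial(n=5, p=0.646).
P(X=3) = C(5,3) · p^3 · (1−p)^2
= 10 · 0.26959 · 0.12532 = 0.3378346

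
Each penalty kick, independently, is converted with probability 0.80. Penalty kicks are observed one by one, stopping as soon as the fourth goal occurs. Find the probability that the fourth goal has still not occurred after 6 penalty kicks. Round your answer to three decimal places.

Needing more than 6 penalty kicks ⇔ fewer than 4 successes in the first 6. With X ~ Binomial(6, 0.80), P(Y > 6) = P(X ≤ 3).
  k=0: C(6,0)·0.80^0·0.20^6 = 0.00006
  k=1: C(6,1)·0.80^1·0.20^5 = 0.00154
  k=2: C(6,2)·0.80^2·0.20^4 = 0.01536
  k=3: C(6,3)·0.80^3·0.20^3 = 0.08192
P(X ≤ 3) = 0.09888

0.099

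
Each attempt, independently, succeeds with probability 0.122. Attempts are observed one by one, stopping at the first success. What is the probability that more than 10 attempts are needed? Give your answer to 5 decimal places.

0.27224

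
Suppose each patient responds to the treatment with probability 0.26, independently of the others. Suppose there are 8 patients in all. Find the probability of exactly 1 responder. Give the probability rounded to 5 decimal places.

0.25275

X ~ Binomial(n=8, p=0.26).
P(X=1) = C(8,1) · p^1 · (1−p)^7
= 8 · 0.26 · 0.12151 = 0.2527466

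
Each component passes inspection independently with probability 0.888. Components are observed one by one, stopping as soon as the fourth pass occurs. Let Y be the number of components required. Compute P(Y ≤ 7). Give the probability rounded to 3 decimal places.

0.996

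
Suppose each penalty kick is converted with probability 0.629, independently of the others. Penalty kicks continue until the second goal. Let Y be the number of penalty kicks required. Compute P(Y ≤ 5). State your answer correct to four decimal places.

Finishing within 5 penalty kicks ⇔ at least 2 successes in the first 5. With X ~ Binomial(5, 0.629), P(Y ≤ 5) = 1 − P(X ≤ 1).
  k=0: C(5,0)·0.629^0·0.371^5 = 0.007029
  k=1: C(5,1)·0.629^1·0.371^4 = 0.059582
1 − 0.066611 = 0.933389

0.9334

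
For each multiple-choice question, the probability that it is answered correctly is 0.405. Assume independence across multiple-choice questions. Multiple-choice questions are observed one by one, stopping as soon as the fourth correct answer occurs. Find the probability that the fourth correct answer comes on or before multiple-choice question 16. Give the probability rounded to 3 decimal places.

Finishing within 16 multiple-choice questions ⇔ at least 4 successes in the first 16. With X ~ Binomial(16, 0.405), P(Y ≤ 16) = 1 − P(X ≤ 3).
  k=0: C(16,0)·0.405^0·0.595^16 = 0.00025
  k=1: C(16,1)·0.405^1·0.595^15 = 0.00269
  k=2: C(16,2)·0.405^2·0.595^14 = 0.01372
  k=3: C(16,3)·0.405^3·0.595^13 = 0.04358
1 − 0.06023 = 0.93977

0.940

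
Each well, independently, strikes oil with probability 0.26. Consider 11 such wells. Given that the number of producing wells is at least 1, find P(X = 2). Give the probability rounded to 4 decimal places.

X ~ Binomial(11, 0.26). Want P(X=2 | X≥1) = P(X=2) / P(X≥1).
P(X=2) = C(11,2)·0.26^2·0.74^9 = 0.247397
P(X≥1) = 1 − 0.036438 = 0.963562
Ratio = 0.247397 / 0.963562 = 0.256753

0.2568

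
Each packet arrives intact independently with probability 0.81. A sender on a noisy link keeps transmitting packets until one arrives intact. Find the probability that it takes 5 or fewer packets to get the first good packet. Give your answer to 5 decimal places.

Y = number of packets to the first success; geometric, p = 0.81.
P(Y ≤ 5) = 1 − (1−p)^5 = 1 − 0.0002476 = 0.9997524

0.99975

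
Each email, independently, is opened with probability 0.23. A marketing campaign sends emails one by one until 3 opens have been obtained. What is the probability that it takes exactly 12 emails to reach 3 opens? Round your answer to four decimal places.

0.0637

Y = trial on which the third success occurs; negative binomial, r=3, p=0.23.
P(Y=12) = C(11,2) · p^3 · (1−p)^9
= 55 · 0.012167 · 0.095152 = 0.063674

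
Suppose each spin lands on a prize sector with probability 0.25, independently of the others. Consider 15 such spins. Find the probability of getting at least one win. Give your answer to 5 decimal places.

0.98664

P(at least one) = 1 − P(none) = 1 − (1 − 0.25)^15
= 1 − 0.0133635 = 0.9866365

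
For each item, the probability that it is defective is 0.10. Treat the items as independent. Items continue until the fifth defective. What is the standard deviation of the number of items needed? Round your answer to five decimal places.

21.21320

Y = total items until the fifth success; negative binomial with r=5, p=0.10.
SD(Y) = √[r(1−p)/p²] = √(450.0000000) = 21.2132034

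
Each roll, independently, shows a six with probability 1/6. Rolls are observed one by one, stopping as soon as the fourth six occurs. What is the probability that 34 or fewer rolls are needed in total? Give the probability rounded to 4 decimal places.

0.8413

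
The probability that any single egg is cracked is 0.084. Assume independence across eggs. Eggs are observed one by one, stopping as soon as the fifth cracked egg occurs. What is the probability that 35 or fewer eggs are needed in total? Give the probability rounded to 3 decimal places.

Finishing within 35 eggs ⇔ at least 5 successes in the first 35. With X ~ Binomial(35, 0.084), P(Y ≤ 35) = 1 − P(X ≤ 4).
  k=0: C(35,0)·0.084^0·0.916^35 = 0.04638
  k=1: C(35,1)·0.084^1·0.916^34 = 0.14887
  k=2: C(35,2)·0.084^2·0.916^33 = 0.23207
  k=3: C(35,3)·0.084^3·0.916^32 = 0.23410
  k=4: C(35,4)·0.084^4·0.916^31 = 0.17174
1 − 0.83316 = 0.16684

0.167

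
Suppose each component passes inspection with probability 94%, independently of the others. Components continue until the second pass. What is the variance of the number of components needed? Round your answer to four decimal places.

0.1358

Y = total components until the second success; negative binomial with r=2, p=0.94.
Var(Y) = r(1−p)/p² = 2·0.06 / 0.94² = 0.135808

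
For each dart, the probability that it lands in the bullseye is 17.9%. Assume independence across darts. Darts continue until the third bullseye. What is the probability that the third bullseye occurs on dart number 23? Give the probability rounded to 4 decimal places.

Y = trial on which the third success occurs; negative binomial, r=3, p=0.179.
P(Y=23) = C(22,2) · p^3 · (1−p)^20
= 231 · 0.0057353 · 0.019358 = 0.025647

0.0256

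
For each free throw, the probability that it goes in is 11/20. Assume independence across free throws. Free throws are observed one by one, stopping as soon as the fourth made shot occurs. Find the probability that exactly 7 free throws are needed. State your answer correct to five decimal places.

0.16677

Y = trial on which the fourth success occurs; negative binomial, r=4, p=0.55.
P(Y=7) = C(6,3) · p^4 · (1−p)^3
= 20 · 0.091506 · 0.091125 = 0.1667701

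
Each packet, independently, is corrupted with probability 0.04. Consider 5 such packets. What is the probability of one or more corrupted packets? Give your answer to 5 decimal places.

P(at least one) = 1 − P(none) = 1 − (1 − 0.04)^5
= 1 − 0.8153727 = 0.1846273

0.18463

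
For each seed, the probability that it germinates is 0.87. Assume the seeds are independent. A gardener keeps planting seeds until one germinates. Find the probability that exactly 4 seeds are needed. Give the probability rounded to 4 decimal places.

Geometric (trials to first success), p = 0.87.
P(Y = 4) = (1−p)^3 · p = 0.002197 · 0.87 = 0.001911

0.0019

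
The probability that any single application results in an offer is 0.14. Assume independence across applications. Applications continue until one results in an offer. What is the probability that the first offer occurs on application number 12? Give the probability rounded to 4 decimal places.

Geometric (trials to first success), p = 0.14.
P(Y = 12) = (1−p)^11 · p = 0.19032 · 0.14 = 0.026645

0.0266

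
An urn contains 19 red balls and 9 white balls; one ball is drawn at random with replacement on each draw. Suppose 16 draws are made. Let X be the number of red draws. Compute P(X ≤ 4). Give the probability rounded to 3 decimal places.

X ~ Binomial(16, 0.678571); P(X ≤ 4) = Σ C(16,k) p^k (1−p)^(16−k) over k:
  k=0: C(16,0)·0.678571^0·0.321429^16 = 0.00000
  k=1: C(16,1)·0.678571^1·0.321429^15 = 0.00000
  k=2: C(16,2)·0.678571^2·0.321429^14 = 0.00001
  k=3: C(16,3)·0.678571^3·0.321429^13 = 0.00007
  k=4: C(16,4)·0.678571^4·0.321429^12 = 0.00047
Total = 0.00055

0.001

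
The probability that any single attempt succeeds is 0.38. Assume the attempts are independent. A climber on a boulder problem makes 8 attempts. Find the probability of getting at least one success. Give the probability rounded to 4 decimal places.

P(at least one) = 1 − P(none) = 1 − (1 − 0.38)^8
= 1 − 0.021834 = 0.978166

0.9782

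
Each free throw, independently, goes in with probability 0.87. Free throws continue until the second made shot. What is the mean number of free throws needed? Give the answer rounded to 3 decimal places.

2.299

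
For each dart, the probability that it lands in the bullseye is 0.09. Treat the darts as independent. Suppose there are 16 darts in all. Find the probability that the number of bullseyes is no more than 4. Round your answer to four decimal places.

X ~ Binomial(16, 0.09); P(X ≤ 4) = Σ C(16,k) p^k (1−p)^(16−k) over k:
  k=0: C(16,0)·0.09^0·0.91^16 = 0.221137
  k=1: C(16,1)·0.09^1·0.91^15 = 0.349932
  k=2: C(16,2)·0.09^2·0.91^14 = 0.259565
  k=3: C(16,3)·0.09^3·0.91^13 = 0.119799
  k=4: C(16,4)·0.09^4·0.91^12 = 0.038507
Total = 0.988940

0.9889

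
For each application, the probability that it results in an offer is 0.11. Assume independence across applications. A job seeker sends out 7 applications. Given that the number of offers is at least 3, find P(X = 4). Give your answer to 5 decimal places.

X ~ Binomial(7, 0.11). Want P(X=4 | X≥3) = P(X=4) / P(X≥3).
P(X=4) = C(7,4)·0.11^4·0.89^3 = 0.0036125
P(X≥3) = 1 − 0.4423133 − 0.3826756 − 0.1418910 = 0.0331201
Ratio = 0.0036125 / 0.0331201 = 0.1090730

0.10907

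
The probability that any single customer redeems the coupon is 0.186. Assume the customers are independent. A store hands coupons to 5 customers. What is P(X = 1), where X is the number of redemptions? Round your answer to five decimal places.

X ~ Binomial(n=5, p=0.186).
P(X=1) = C(5,1) · p^1 · (1−p)^4
= 5 · 0.186 · 0.43903 = 0.4083011

0.40830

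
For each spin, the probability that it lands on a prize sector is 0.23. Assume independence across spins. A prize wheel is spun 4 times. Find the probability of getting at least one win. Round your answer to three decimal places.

0.648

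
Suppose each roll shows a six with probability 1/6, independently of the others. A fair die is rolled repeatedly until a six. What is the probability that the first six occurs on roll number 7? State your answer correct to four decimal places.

0.0558

Geometric (trials to first success), p = 0.166667.
P(Y = 7) = (1−p)^6 · p = 0.3349 · 0.166667 = 0.055816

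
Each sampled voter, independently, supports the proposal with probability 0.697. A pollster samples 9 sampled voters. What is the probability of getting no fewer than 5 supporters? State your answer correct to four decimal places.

0.8975

X ~ Binomial(9, 0.697); P(X ≥ 5) = Σ C(9,k) p^k (1−p)^(9−k) over k:
  k=5: C(9,5)·0.697^5·0.303^4 = 0.174705
  k=6: C(9,6)·0.697^6·0.303^3 = 0.267919
  k=7: C(9,7)·0.697^7·0.303^2 = 0.264130
  k=8: C(9,8)·0.697^8·0.303^1 = 0.151896
  k=9: C(9,9)·0.697^9·0.303^0 = 0.038824
Total = 0.897474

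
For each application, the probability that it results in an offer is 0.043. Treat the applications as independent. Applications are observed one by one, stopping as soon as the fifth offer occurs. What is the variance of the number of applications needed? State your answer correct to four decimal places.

Y = total applications until the fifth success; negative binomial with r=5, p=0.043.
Var(Y) = r(1−p)/p² = 5·0.957 / 0.043² = 2587.885343

2587.8853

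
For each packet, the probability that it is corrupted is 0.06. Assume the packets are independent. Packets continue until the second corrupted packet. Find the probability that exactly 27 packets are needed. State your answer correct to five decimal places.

Y = trial on which the second success occurs; negative binomial, r=2, p=0.06.
P(Y=27) = C(26,1) · p^2 · (1−p)^25
= 26 · 0.0036 · 0.21291 = 0.0199284

0.01993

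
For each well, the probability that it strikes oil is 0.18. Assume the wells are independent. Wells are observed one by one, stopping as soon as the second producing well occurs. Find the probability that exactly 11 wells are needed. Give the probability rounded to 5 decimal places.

Y = trial on which the second success occurs; negative binomial, r=2, p=0.18.
P(Y=11) = C(10,1) · p^2 · (1−p)^9
= 10 · 0.0324 · 0.16762 = 0.0543087

0.05431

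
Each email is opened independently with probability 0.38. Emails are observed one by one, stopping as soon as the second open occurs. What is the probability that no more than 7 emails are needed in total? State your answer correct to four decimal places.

0.8137

Finishing within 7 emails ⇔ at least 2 successes in the first 7. With X ~ Binomial(7, 0.38), P(Y ≤ 7) = 1 − P(X ≤ 1).
  k=0: C(7,0)·0.38^0·0.62^7 = 0.035216
  k=1: C(7,1)·0.38^1·0.62^6 = 0.151089
1 − 0.186305 = 0.813695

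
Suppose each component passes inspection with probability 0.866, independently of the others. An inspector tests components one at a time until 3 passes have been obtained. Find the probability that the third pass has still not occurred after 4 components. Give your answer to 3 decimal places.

Needing more than 4 components ⇔ fewer than 3 successes in the first 4. With X ~ Binomial(4, 0.866), P(Y > 4) = P(X ≤ 2).
  k=0: C(4,0)·0.866^0·0.134^4 = 0.00032
  k=1: C(4,1)·0.866^1·0.134^3 = 0.00833
  k=2: C(4,2)·0.866^2·0.134^2 = 0.08080
P(X ≤ 2) = 0.08945

0.089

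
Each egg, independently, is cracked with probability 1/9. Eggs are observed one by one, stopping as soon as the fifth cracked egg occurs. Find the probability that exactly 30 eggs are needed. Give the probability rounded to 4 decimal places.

Y = trial on which the fifth success occurs; negative binomial, r=5, p=0.111111.
P(Y=30) = C(29,4) · p^5 · (1−p)^25
= 23751 · 1.6935e-05 · 0.052624 = 0.021167

0.0212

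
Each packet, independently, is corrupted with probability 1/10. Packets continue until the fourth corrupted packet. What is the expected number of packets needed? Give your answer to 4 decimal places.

40.0000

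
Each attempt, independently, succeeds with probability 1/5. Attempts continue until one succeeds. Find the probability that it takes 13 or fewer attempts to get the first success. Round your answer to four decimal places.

Y = number of attempts to the first success; geometric, p = 0.20.
P(Y ≤ 13) = 1 − (1−p)^13 = 1 − 0.054976 = 0.945024

0.9450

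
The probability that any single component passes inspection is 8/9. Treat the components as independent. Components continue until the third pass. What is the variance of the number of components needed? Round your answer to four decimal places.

0.4219

Y = total components until the third success; negative binomial with r=3, p=0.888889.
Var(Y) = r(1−p)/p² = 3·0.111111 / 0.888889² = 0.421875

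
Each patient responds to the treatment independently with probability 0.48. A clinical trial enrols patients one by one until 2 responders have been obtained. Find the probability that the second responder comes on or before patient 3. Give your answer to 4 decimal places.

0.4700

Finishing within 3 patients ⇔ at least 2 successes in the first 3. With X ~ Binomial(3, 0.48), P(Y ≤ 3) = 1 − P(X ≤ 1).
  k=0: C(3,0)·0.48^0·0.52^3 = 0.140608
  k=1: C(3,1)·0.48^1·0.52^2 = 0.389376
1 − 0.529984 = 0.470016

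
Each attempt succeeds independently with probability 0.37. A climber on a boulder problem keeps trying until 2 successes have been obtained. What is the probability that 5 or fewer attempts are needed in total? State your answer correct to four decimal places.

0.6093

Finishing within 5 attempts ⇔ at least 2 successes in the first 5. With X ~ Binomial(5, 0.37), P(Y ≤ 5) = 1 − P(X ≤ 1).
  k=0: C(5,0)·0.37^0·0.63^5 = 0.099244
  k=1: C(5,1)·0.37^1·0.63^4 = 0.291430
1 − 0.390673 = 0.609327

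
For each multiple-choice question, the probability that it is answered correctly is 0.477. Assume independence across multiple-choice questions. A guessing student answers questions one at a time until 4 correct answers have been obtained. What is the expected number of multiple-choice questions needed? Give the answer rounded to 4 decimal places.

8.3857

Y = total multiple-choice questions until the fourth success; negative binomial with r=4, p=0.477.
E[Y] = r / p = 4 / 0.477 = 8.385744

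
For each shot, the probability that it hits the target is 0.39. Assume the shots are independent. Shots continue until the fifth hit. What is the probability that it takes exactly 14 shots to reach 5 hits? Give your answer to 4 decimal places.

0.0754

Y = trial on which the fifth success occurs; negative binomial, r=5, p=0.39.
P(Y=14) = C(13,4) · p^5 · (1−p)^9
= 715 · 0.0090224 · 0.011694 = 0.075439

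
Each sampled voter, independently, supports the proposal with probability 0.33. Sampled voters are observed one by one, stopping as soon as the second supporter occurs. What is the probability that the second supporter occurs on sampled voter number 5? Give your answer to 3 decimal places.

Y = trial on which the second success occurs; negative binomial, r=2, p=0.33.
P(Y=5) = C(4,1) · p^2 · (1−p)^3
= 4 · 0.1089 · 0.30076 = 0.13101

0.131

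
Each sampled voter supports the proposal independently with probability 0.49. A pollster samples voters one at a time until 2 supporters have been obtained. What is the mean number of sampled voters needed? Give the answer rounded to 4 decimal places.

4.0816

Y = total sampled voters until the second success; negative binomial with r=2, p=0.49.
E[Y] = r / p = 2 / 0.49 = 4.081633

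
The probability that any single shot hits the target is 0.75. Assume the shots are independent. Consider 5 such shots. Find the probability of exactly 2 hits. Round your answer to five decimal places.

0.08789

X ~ Binomial(n=5, p=0.75).
P(X=2) = C(5,2) · p^2 · (1−p)^3
= 10 · 0.5625 · 0.015625 = 0.0878906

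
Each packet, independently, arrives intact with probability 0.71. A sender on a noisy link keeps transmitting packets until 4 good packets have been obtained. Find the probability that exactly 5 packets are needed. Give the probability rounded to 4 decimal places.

Y = trial on which the fourth success occurs; negative binomial, r=4, p=0.71.
P(Y=5) = C(4,3) · p^4 · (1−p)^1
= 4 · 0.25412 · 0.29 = 0.294775

0.2948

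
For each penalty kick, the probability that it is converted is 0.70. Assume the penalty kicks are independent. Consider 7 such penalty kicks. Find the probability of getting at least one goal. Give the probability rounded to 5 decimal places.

P(at least one) = 1 − P(none) = 1 − (1 − 0.70)^7
= 1 − 0.0002187 = 0.9997813

0.99978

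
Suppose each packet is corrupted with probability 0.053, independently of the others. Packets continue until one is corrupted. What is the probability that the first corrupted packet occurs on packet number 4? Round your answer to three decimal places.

0.045

Geometric (trials to first success), p = 0.053.
P(Y = 4) = (1−p)^3 · p = 0.84928 · 0.053 = 0.04501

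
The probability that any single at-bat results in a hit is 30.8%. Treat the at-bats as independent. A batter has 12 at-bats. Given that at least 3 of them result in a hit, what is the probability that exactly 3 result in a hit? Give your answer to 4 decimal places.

X ~ Binomial(12, 0.308). Want P(X=3 | X≥3) = P(X=3) / P(X≥3).
P(X=3) = C(12,3)·0.308^3·0.692^9 = 0.233900
P(X≥3) = 1 − 0.012058 − 0.064402 − 0.157654 = 0.765886
Ratio = 0.233900 / 0.765886 = 0.305398

0.3054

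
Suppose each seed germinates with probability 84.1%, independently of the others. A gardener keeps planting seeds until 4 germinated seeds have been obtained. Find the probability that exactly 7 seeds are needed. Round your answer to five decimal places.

0.04022

Y = trial on which the fourth success occurs; negative binomial, r=4, p=0.841.
P(Y=7) = C(6,3) · p^4 · (1−p)^3
= 20 · 0.50025 · 0.0040197 = 0.0402166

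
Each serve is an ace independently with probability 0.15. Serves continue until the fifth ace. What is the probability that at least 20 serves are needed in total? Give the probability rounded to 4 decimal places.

0.8556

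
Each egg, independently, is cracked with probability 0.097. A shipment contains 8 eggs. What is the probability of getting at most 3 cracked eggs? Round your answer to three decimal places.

0.996

X ~ Binomial(8, 0.097); P(X ≤ 3) = Σ C(8,k) p^k (1−p)^(8−k) over k:
  k=0: C(8,0)·0.097^0·0.903^8 = 0.44208
  k=1: C(8,1)·0.097^1·0.903^7 = 0.37991
  k=2: C(8,2)·0.097^2·0.903^6 = 0.14283
  k=3: C(8,3)·0.097^3·0.903^5 = 0.03069
Total = 0.99551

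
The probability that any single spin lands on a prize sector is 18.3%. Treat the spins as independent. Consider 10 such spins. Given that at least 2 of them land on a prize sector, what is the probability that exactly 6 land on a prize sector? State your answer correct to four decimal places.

0.0062

X ~ Binomial(10, 0.183). Want P(X=6 | X≥2) = P(X=6) / P(X≥2).
P(X=6) = C(10,6)·0.183^6·0.817^4 = 0.003514
P(X≥2) = 1 − 0.132501 − 0.296790 = 0.570708
Ratio = 0.003514 / 0.570708 = 0.006157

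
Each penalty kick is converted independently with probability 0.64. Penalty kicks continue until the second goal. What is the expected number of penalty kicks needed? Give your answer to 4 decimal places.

3.1250

Y = total penalty kicks until the second success; negative binomial with r=2, p=0.64.
E[Y] = r / p = 2 / 0.64 = 3.125000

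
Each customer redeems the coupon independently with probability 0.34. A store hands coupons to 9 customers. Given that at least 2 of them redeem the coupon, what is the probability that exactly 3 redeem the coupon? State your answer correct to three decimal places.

0.315

X ~ Binomial(9, 0.34). Want P(X=3 | X≥2) = P(X=3) / P(X≥2).
P(X=3) = C(9,3)·0.34^3·0.66^6 = 0.27288
P(X≥2) = 1 − 0.02376 − 0.11017 = 0.86606
Ratio = 0.27288 / 0.86606 = 0.31509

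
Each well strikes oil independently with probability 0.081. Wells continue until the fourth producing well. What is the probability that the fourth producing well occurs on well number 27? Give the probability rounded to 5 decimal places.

0.01604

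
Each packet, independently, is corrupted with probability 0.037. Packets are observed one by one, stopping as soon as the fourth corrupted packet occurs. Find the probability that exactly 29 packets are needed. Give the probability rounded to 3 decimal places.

0.002

Y = trial on which the fourth success occurs; negative binomial, r=4, p=0.037.
P(Y=29) = C(28,3) · p^4 · (1−p)^25
= 3276 · 1.8742e-06 · 0.38963 = 0.00239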